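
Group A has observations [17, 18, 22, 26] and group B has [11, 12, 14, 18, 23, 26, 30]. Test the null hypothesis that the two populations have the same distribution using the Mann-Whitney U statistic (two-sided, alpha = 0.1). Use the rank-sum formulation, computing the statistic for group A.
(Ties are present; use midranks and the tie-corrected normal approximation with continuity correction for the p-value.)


Step 1: Combine and sort all 11 observations; assign midranks.
sorted (value, group): (11,Y), (12,Y), (14,Y), (17,X), (18,X), (18,Y), (22,X), (23,Y), (26,X), (26,Y), (30,Y)
ranks: 11->1, 12->2, 14->3, 17->4, 18->5.5, 18->5.5, 22->7, 23->8, 26->9.5, 26->9.5, 30->11
Step 2: Rank sum for X: R1 = 4 + 5.5 + 7 + 9.5 = 26.
Step 3: U_X = R1 - n1(n1+1)/2 = 26 - 4*5/2 = 26 - 10 = 16.
       U_Y = n1*n2 - U_X = 28 - 16 = 12.
Step 4: Ties are present, so use the tie-corrected normal approximation (with continuity correction) for the p-value.
Step 5: p-value = 0.775820; compare to alpha = 0.1. fail to reject H0.

U_X = 16, p = 0.775820, fail to reject H0 at alpha = 0.1.


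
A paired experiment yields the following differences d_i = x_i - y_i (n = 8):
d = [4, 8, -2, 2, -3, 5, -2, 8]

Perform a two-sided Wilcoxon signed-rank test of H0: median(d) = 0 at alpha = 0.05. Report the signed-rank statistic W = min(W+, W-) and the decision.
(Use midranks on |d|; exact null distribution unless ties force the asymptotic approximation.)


Step 1: Drop any zero differences (none here) and take |d_i|.
|d| = [4, 8, 2, 2, 3, 5, 2, 8]
Step 2: Midrank |d_i| (ties get averaged ranks).
ranks: |4|->5, |8|->7.5, |2|->2, |2|->2, |3|->4, |5|->6, |2|->2, |8|->7.5
Step 3: Attach original signs; sum ranks with positive sign and with negative sign.
W+ = 5 + 7.5 + 2 + 6 + 7.5 = 28
W- = 2 + 4 + 2 = 8
(Check: W+ + W- = 36 should equal n(n+1)/2 = 36.)
Step 4: Test statistic W = min(W+, W-) = 8.
Step 5: Ties in |d|, so use the tie-corrected normal approximation.
        E[W] = n(n+1)/4 = 8*9/4 = 18.
        Tie groups: |d|=2 (t=3), |d|=8 (t=2); sum(t^3 - t) = 30.
        Var[W] = n(n+1)(2n+1)/24 - sum(t^3-t)/48 = 1224/24 - 30/48 = 50.375.
        z = (W - E[W]) / sqrt(Var[W]) = (8 - 18) / 7.0975 = -1.4089.
        Two-sided p = 2*Phi(z) = 0.158853.
Step 6: alpha = 0.05. fail to reject H0.

W+ = 28, W- = 8, W = min = 8, p = 0.158853, fail to reject H0.


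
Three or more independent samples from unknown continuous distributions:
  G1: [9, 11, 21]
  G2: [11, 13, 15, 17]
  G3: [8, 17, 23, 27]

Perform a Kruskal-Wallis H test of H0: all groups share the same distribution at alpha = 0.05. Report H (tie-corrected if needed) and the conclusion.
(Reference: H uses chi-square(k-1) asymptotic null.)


Step 1: Combine all N = 11 observations and assign midranks.
sorted (value, group, rank): (8,G3,1), (9,G1,2), (11,G1,3.5), (11,G2,3.5), (13,G2,5), (15,G2,6), (17,G2,7.5), (17,G3,7.5), (21,G1,9), (23,G3,10), (27,G3,11)
Step 2: Sum ranks within each group.
R_1 = 14.5 (n_1 = 3)
R_2 = 22 (n_2 = 4)
R_3 = 29.5 (n_3 = 4)
Step 3: H = 12/(N(N+1)) * sum(R_i^2/n_i) - 3(N+1)
     = 12/(11*12) * (14.5^2/3 + 22^2/4 + 29.5^2/4) - 3*12
     = 0.090909 * 408.646 - 36
     = 1.149621.
Step 4: Ties present; correction factor C = 1 - 12/(11^3 - 11) = 0.990909. Corrected H = 1.149621 / 0.990909 = 1.160168.
Step 5: Under H0, H ~ chi^2(2); p-value = 0.559851.
Step 6: alpha = 0.05. fail to reject H0.

H = 1.1602, df = 2, p = 0.559851, fail to reject H0.


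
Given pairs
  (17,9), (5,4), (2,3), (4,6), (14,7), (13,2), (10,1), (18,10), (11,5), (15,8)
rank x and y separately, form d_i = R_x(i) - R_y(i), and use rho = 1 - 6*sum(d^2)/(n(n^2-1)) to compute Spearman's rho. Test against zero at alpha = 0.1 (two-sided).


Step 1: Rank x and y separately (midranks; no ties here).
rank(x): 17->9, 5->3, 2->1, 4->2, 14->7, 13->6, 10->4, 18->10, 11->5, 15->8
rank(y): 9->9, 4->4, 3->3, 6->6, 7->7, 2->2, 1->1, 10->10, 5->5, 8->8
Step 2: d_i = R_x(i) - R_y(i); compute d_i^2.
  (9-9)^2=0, (3-4)^2=1, (1-3)^2=4, (2-6)^2=16, (7-7)^2=0, (6-2)^2=16, (4-1)^2=9, (10-10)^2=0, (5-5)^2=0, (8-8)^2=0
sum(d^2) = 46.
Step 3: rho = 1 - 6*46 / (10*(10^2 - 1)) = 1 - 276/990 = 0.721212.
Step 4: Under H0, t = rho * sqrt((n-2)/(1-rho^2)) = 2.9448 ~ t(8).
Step 5: Two-sided p-value from the t-distribution with 8 df = 0.018573.
Step 6: alpha = 0.1. reject H0.

rho = 0.7212, p = 0.018573, reject H0 at alpha = 0.1.


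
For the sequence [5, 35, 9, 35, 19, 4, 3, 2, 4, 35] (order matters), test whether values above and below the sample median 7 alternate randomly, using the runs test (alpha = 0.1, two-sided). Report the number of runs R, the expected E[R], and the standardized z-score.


Step 1: Compute median = 7; label A = above, B = below.
Labels in order: BAAAABBBBA  (n_A = 5, n_B = 5)
Step 2: Count runs R = 4.
Step 3: Under H0 (random ordering), E[R] = 2*n_A*n_B/(n_A+n_B) + 1 = 2*5*5/10 + 1 = 6.0000.
        Var[R] = 2*n_A*n_B*(2*n_A*n_B - n_A - n_B) / ((n_A+n_B)^2 * (n_A+n_B-1)) = 2000/900 = 2.2222.
        SD[R] = 1.4907.
Step 4: Continuity-corrected z = (R + 0.5 - E[R]) / SD[R] = (4 + 0.5 - 6.0000) / 1.4907 = -1.0062.
Step 5: Two-sided p-value via normal approximation = 2*(1 - Phi(|z|)) = 0.314305.
Step 6: alpha = 0.1. fail to reject H0.

R = 4, z = -1.0062, p = 0.314305, fail to reject H0.


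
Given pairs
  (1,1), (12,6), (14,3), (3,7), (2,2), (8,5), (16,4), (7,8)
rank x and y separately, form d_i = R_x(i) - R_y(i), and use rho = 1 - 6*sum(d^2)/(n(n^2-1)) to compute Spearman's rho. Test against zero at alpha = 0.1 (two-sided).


Step 1: Rank x and y separately (midranks; no ties here).
rank(x): 1->1, 12->6, 14->7, 3->3, 2->2, 8->5, 16->8, 7->4
rank(y): 1->1, 6->6, 3->3, 7->7, 2->2, 5->5, 4->4, 8->8
Step 2: d_i = R_x(i) - R_y(i); compute d_i^2.
  (1-1)^2=0, (6-6)^2=0, (7-3)^2=16, (3-7)^2=16, (2-2)^2=0, (5-5)^2=0, (8-4)^2=16, (4-8)^2=16
sum(d^2) = 64.
Step 3: rho = 1 - 6*64 / (8*(8^2 - 1)) = 1 - 384/504 = 0.238095.
Step 4: Under H0, t = rho * sqrt((n-2)/(1-rho^2)) = 0.6005 ~ t(6).
Step 5: Two-sided p-value from the t-distribution with 6 df = 0.570156.
Step 6: alpha = 0.1. fail to reject H0.

rho = 0.2381, p = 0.570156, fail to reject H0 at alpha = 0.1.


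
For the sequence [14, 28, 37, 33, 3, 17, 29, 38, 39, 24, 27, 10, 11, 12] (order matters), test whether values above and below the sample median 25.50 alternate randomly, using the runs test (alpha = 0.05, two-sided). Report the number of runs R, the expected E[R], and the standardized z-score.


Step 1: Compute median = 25.50; label A = above, B = below.
Labels in order: BAAABBAAABABBB  (n_A = 7, n_B = 7)
Step 2: Count runs R = 7.
Step 3: Under H0 (random ordering), E[R] = 2*n_A*n_B/(n_A+n_B) + 1 = 2*7*7/14 + 1 = 8.0000.
        Var[R] = 2*n_A*n_B*(2*n_A*n_B - n_A - n_B) / ((n_A+n_B)^2 * (n_A+n_B-1)) = 8232/2548 = 3.2308.
        SD[R] = 1.7974.
Step 4: Continuity-corrected z = (R + 0.5 - E[R]) / SD[R] = (7 + 0.5 - 8.0000) / 1.7974 = -0.2782.
Step 5: Two-sided p-value via normal approximation = 2*(1 - Phi(|z|)) = 0.780879.
Step 6: alpha = 0.05. fail to reject H0.

R = 7, z = -0.2782, p = 0.780879, fail to reject H0.


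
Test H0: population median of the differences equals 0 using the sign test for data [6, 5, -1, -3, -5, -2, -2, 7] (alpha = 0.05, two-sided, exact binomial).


Step 1: Discard zero differences. Original n = 8; n_eff = number of nonzero differences = 8.
Nonzero differences (with sign): +6, +5, -1, -3, -5, -2, -2, +7
Step 2: Count signs: positive = 3, negative = 5.
Step 3: Under H0: P(positive) = 0.5, so the number of positives S ~ Bin(8, 0.5).
Step 4: Two-sided exact p-value = sum of Bin(8,0.5) probabilities at or below the observed probability = 0.726562.
Step 5: alpha = 0.05. fail to reject H0.

n_eff = 8, pos = 3, neg = 5, p = 0.726562, fail to reject H0.


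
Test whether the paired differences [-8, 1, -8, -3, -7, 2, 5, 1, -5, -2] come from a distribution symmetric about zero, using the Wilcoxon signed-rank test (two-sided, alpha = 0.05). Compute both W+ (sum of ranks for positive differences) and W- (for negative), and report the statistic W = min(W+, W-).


Step 1: Drop any zero differences (none here) and take |d_i|.
|d| = [8, 1, 8, 3, 7, 2, 5, 1, 5, 2]
Step 2: Midrank |d_i| (ties get averaged ranks).
ranks: |8|->9.5, |1|->1.5, |8|->9.5, |3|->5, |7|->8, |2|->3.5, |5|->6.5, |1|->1.5, |5|->6.5, |2|->3.5
Step 3: Attach original signs; sum ranks with positive sign and with negative sign.
W+ = 1.5 + 3.5 + 6.5 + 1.5 = 13
W- = 9.5 + 9.5 + 5 + 8 + 6.5 + 3.5 = 42
(Check: W+ + W- = 55 should equal n(n+1)/2 = 55.)
Step 4: Test statistic W = min(W+, W-) = 13.
Step 5: Ties in |d|, so use the tie-corrected normal approximation.
        E[W] = n(n+1)/4 = 10*11/4 = 27.5.
        Tie groups: |d|=1 (t=2), |d|=2 (t=2), |d|=5 (t=2), |d|=8 (t=2); sum(t^3 - t) = 24.
        Var[W] = n(n+1)(2n+1)/24 - sum(t^3-t)/48 = 2310/24 - 24/48 = 95.75.
        z = (W - E[W]) / sqrt(Var[W]) = (13 - 27.5) / 9.7852 = -1.4818.
        Two-sided p = 2*Phi(z) = 0.138385.
Step 6: alpha = 0.05. fail to reject H0.

W+ = 13, W- = 42, W = min = 13, p = 0.138385, fail to reject H0.


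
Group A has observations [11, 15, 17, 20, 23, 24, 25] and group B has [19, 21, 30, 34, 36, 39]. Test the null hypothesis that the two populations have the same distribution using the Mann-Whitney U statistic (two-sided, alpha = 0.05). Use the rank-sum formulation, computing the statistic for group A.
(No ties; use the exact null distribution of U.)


Step 1: Combine and sort all 13 observations; assign midranks.
sorted (value, group): (11,X), (15,X), (17,X), (19,Y), (20,X), (21,Y), (23,X), (24,X), (25,X), (30,Y), (34,Y), (36,Y), (39,Y)
ranks: 11->1, 15->2, 17->3, 19->4, 20->5, 21->6, 23->7, 24->8, 25->9, 30->10, 34->11, 36->12, 39->13
Step 2: Rank sum for X: R1 = 1 + 2 + 3 + 5 + 7 + 8 + 9 = 35.
Step 3: U_X = R1 - n1(n1+1)/2 = 35 - 7*8/2 = 35 - 28 = 7.
       U_Y = n1*n2 - U_X = 42 - 7 = 35.
Step 4: No ties, so the exact null distribution of U (based on enumerating the C(13,7) = 1716 equally likely rank assignments) gives the two-sided p-value.
Step 5: p-value = 0.051282; compare to alpha = 0.05. fail to reject H0.

U_X = 7, p = 0.051282, fail to reject H0 at alpha = 0.05.


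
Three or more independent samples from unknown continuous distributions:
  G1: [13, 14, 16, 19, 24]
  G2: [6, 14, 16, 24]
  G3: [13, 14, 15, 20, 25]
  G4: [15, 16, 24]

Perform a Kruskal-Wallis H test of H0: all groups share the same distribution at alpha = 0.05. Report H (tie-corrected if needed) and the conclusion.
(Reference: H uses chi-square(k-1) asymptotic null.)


Step 1: Combine all N = 17 observations and assign midranks.
sorted (value, group, rank): (6,G2,1), (13,G1,2.5), (13,G3,2.5), (14,G1,5), (14,G2,5), (14,G3,5), (15,G3,7.5), (15,G4,7.5), (16,G1,10), (16,G2,10), (16,G4,10), (19,G1,12), (20,G3,13), (24,G1,15), (24,G2,15), (24,G4,15), (25,G3,17)
Step 2: Sum ranks within each group.
R_1 = 44.5 (n_1 = 5)
R_2 = 31 (n_2 = 4)
R_3 = 45 (n_3 = 5)
R_4 = 32.5 (n_4 = 3)
Step 3: H = 12/(N(N+1)) * sum(R_i^2/n_i) - 3(N+1)
     = 12/(17*18) * (44.5^2/5 + 31^2/4 + 45^2/5 + 32.5^2/3) - 3*18
     = 0.039216 * 1393.38 - 54
     = 0.642484.
Step 4: Ties present; correction factor C = 1 - 84/(17^3 - 17) = 0.982843. Corrected H = 0.642484 / 0.982843 = 0.653699.
Step 5: Under H0, H ~ chi^2(3); p-value = 0.884036.
Step 6: alpha = 0.05. fail to reject H0.

H = 0.6537, df = 3, p = 0.884036, fail to reject H0.


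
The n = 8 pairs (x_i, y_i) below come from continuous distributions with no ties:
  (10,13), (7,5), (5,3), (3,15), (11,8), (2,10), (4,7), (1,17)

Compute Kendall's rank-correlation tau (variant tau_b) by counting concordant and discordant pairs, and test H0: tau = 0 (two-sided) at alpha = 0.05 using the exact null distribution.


Step 1: Enumerate the 28 unordered pairs (i,j) with i<j and classify each by sign(x_j-x_i) * sign(y_j-y_i).
  (1,2):dx=-3,dy=-8->C; (1,3):dx=-5,dy=-10->C; (1,4):dx=-7,dy=+2->D; (1,5):dx=+1,dy=-5->D
  (1,6):dx=-8,dy=-3->C; (1,7):dx=-6,dy=-6->C; (1,8):dx=-9,dy=+4->D; (2,3):dx=-2,dy=-2->C
  (2,4):dx=-4,dy=+10->D; (2,5):dx=+4,dy=+3->C; (2,6):dx=-5,dy=+5->D; (2,7):dx=-3,dy=+2->D
  (2,8):dx=-6,dy=+12->D; (3,4):dx=-2,dy=+12->D; (3,5):dx=+6,dy=+5->C; (3,6):dx=-3,dy=+7->D
  (3,7):dx=-1,dy=+4->D; (3,8):dx=-4,dy=+14->D; (4,5):dx=+8,dy=-7->D; (4,6):dx=-1,dy=-5->C
  (4,7):dx=+1,dy=-8->D; (4,8):dx=-2,dy=+2->D; (5,6):dx=-9,dy=+2->D; (5,7):dx=-7,dy=-1->C
  (5,8):dx=-10,dy=+9->D; (6,7):dx=+2,dy=-3->D; (6,8):dx=-1,dy=+7->D; (7,8):dx=-3,dy=+10->D
Step 2: C = 9, D = 19, total pairs = 28.
Step 3: tau = (C - D)/(n(n-1)/2) = (9 - 19)/28 = -0.357143.
Step 4: Exact two-sided p-value (enumerate n! = 40320 permutations of y under H0): p = 0.275099.
Step 5: alpha = 0.05. fail to reject H0.

tau_b = -0.3571 (C=9, D=19), p = 0.275099, fail to reject H0.


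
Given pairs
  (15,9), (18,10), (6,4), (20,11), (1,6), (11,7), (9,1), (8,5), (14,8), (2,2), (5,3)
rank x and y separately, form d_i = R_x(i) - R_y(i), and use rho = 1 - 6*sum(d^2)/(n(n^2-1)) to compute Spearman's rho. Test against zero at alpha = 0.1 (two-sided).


Step 1: Rank x and y separately (midranks; no ties here).
rank(x): 15->9, 18->10, 6->4, 20->11, 1->1, 11->7, 9->6, 8->5, 14->8, 2->2, 5->3
rank(y): 9->9, 10->10, 4->4, 11->11, 6->6, 7->7, 1->1, 5->5, 8->8, 2->2, 3->3
Step 2: d_i = R_x(i) - R_y(i); compute d_i^2.
  (9-9)^2=0, (10-10)^2=0, (4-4)^2=0, (11-11)^2=0, (1-6)^2=25, (7-7)^2=0, (6-1)^2=25, (5-5)^2=0, (8-8)^2=0, (2-2)^2=0, (3-3)^2=0
sum(d^2) = 50.
Step 3: rho = 1 - 6*50 / (11*(11^2 - 1)) = 1 - 300/1320 = 0.772727.
Step 4: Under H0, t = rho * sqrt((n-2)/(1-rho^2)) = 3.6522 ~ t(9).
Step 5: Two-sided p-value from the t-distribution with 9 df = 0.005299.
Step 6: alpha = 0.1. reject H0.

rho = 0.7727, p = 0.005299, reject H0 at alpha = 0.1.


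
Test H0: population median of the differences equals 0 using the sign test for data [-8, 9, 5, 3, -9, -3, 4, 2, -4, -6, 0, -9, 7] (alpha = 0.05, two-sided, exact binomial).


Step 1: Discard zero differences. Original n = 13; n_eff = number of nonzero differences = 12.
Nonzero differences (with sign): -8, +9, +5, +3, -9, -3, +4, +2, -4, -6, -9, +7
Step 2: Count signs: positive = 6, negative = 6.
Step 3: Under H0: P(positive) = 0.5, so the number of positives S ~ Bin(12, 0.5).
Step 4: Two-sided exact p-value = sum of Bin(12,0.5) probabilities at or below the observed probability = 1.000000.
Step 5: alpha = 0.05. fail to reject H0.

n_eff = 12, pos = 6, neg = 6, p = 1.000000, fail to reject H0.


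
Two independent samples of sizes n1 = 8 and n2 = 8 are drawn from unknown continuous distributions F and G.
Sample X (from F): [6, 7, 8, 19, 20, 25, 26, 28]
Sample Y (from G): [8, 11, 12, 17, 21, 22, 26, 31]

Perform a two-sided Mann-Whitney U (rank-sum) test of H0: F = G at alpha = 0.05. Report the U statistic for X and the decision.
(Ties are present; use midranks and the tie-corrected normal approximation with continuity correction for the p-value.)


Step 1: Combine and sort all 16 observations; assign midranks.
sorted (value, group): (6,X), (7,X), (8,X), (8,Y), (11,Y), (12,Y), (17,Y), (19,X), (20,X), (21,Y), (22,Y), (25,X), (26,X), (26,Y), (28,X), (31,Y)
ranks: 6->1, 7->2, 8->3.5, 8->3.5, 11->5, 12->6, 17->7, 19->8, 20->9, 21->10, 22->11, 25->12, 26->13.5, 26->13.5, 28->15, 31->16
Step 2: Rank sum for X: R1 = 1 + 2 + 3.5 + 8 + 9 + 12 + 13.5 + 15 = 64.
Step 3: U_X = R1 - n1(n1+1)/2 = 64 - 8*9/2 = 64 - 36 = 28.
       U_Y = n1*n2 - U_X = 64 - 28 = 36.
Step 4: Ties are present, so use the tie-corrected normal approximation (with continuity correction) for the p-value.
Step 5: p-value = 0.712787; compare to alpha = 0.05. fail to reject H0.

U_X = 28, p = 0.712787, fail to reject H0 at alpha = 0.05.


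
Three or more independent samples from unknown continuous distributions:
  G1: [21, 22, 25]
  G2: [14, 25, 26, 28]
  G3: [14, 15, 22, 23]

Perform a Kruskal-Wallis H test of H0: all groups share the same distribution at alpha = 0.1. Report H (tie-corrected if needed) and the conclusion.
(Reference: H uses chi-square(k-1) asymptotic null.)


Step 1: Combine all N = 11 observations and assign midranks.
sorted (value, group, rank): (14,G2,1.5), (14,G3,1.5), (15,G3,3), (21,G1,4), (22,G1,5.5), (22,G3,5.5), (23,G3,7), (25,G1,8.5), (25,G2,8.5), (26,G2,10), (28,G2,11)
Step 2: Sum ranks within each group.
R_1 = 18 (n_1 = 3)
R_2 = 31 (n_2 = 4)
R_3 = 17 (n_3 = 4)
Step 3: H = 12/(N(N+1)) * sum(R_i^2/n_i) - 3(N+1)
     = 12/(11*12) * (18^2/3 + 31^2/4 + 17^2/4) - 3*12
     = 0.090909 * 420.5 - 36
     = 2.227273.
Step 4: Ties present; correction factor C = 1 - 18/(11^3 - 11) = 0.986364. Corrected H = 2.227273 / 0.986364 = 2.258065.
Step 5: Under H0, H ~ chi^2(2); p-value = 0.323346.
Step 6: alpha = 0.1. fail to reject H0.

H = 2.2581, df = 2, p = 0.323346, fail to reject H0.


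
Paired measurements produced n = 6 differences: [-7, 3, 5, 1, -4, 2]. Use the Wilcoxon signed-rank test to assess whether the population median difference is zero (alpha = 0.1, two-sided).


Step 1: Drop any zero differences (none here) and take |d_i|.
|d| = [7, 3, 5, 1, 4, 2]
Step 2: Midrank |d_i| (ties get averaged ranks).
ranks: |7|->6, |3|->3, |5|->5, |1|->1, |4|->4, |2|->2
Step 3: Attach original signs; sum ranks with positive sign and with negative sign.
W+ = 3 + 5 + 1 + 2 = 11
W- = 6 + 4 = 10
(Check: W+ + W- = 21 should equal n(n+1)/2 = 21.)
Step 4: Test statistic W = min(W+, W-) = 10.
Step 5: No ties, so the exact null distribution over the 2^6 = 64 sign assignments gives the two-sided p-value = 1.000000.
Step 6: alpha = 0.1. fail to reject H0.

W+ = 11, W- = 10, W = min = 10, p = 1.000000, fail to reject H0.


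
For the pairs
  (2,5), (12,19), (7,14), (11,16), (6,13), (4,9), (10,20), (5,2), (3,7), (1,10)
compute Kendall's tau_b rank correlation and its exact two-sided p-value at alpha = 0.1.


Step 1: Enumerate the 45 unordered pairs (i,j) with i<j and classify each by sign(x_j-x_i) * sign(y_j-y_i).
  (1,2):dx=+10,dy=+14->C; (1,3):dx=+5,dy=+9->C; (1,4):dx=+9,dy=+11->C; (1,5):dx=+4,dy=+8->C
  (1,6):dx=+2,dy=+4->C; (1,7):dx=+8,dy=+15->C; (1,8):dx=+3,dy=-3->D; (1,9):dx=+1,dy=+2->C
  (1,10):dx=-1,dy=+5->D; (2,3):dx=-5,dy=-5->C; (2,4):dx=-1,dy=-3->C; (2,5):dx=-6,dy=-6->C
  (2,6):dx=-8,dy=-10->C; (2,7):dx=-2,dy=+1->D; (2,8):dx=-7,dy=-17->C; (2,9):dx=-9,dy=-12->C
  (2,10):dx=-11,dy=-9->C; (3,4):dx=+4,dy=+2->C; (3,5):dx=-1,dy=-1->C; (3,6):dx=-3,dy=-5->C
  (3,7):dx=+3,dy=+6->C; (3,8):dx=-2,dy=-12->C; (3,9):dx=-4,dy=-7->C; (3,10):dx=-6,dy=-4->C
  (4,5):dx=-5,dy=-3->C; (4,6):dx=-7,dy=-7->C; (4,7):dx=-1,dy=+4->D; (4,8):dx=-6,dy=-14->C
  (4,9):dx=-8,dy=-9->C; (4,10):dx=-10,dy=-6->C; (5,6):dx=-2,dy=-4->C; (5,7):dx=+4,dy=+7->C
  (5,8):dx=-1,dy=-11->C; (5,9):dx=-3,dy=-6->C; (5,10):dx=-5,dy=-3->C; (6,7):dx=+6,dy=+11->C
  (6,8):dx=+1,dy=-7->D; (6,9):dx=-1,dy=-2->C; (6,10):dx=-3,dy=+1->D; (7,8):dx=-5,dy=-18->C
  (7,9):dx=-7,dy=-13->C; (7,10):dx=-9,dy=-10->C; (8,9):dx=-2,dy=+5->D; (8,10):dx=-4,dy=+8->D
  (9,10):dx=-2,dy=+3->D
Step 2: C = 36, D = 9, total pairs = 45.
Step 3: tau = (C - D)/(n(n-1)/2) = (36 - 9)/45 = 0.600000.
Step 4: Exact two-sided p-value (enumerate n! = 3628800 permutations of y under H0): p = 0.016666.
Step 5: alpha = 0.1. reject H0.

tau_b = 0.6000 (C=36, D=9), p = 0.016666, reject H0.


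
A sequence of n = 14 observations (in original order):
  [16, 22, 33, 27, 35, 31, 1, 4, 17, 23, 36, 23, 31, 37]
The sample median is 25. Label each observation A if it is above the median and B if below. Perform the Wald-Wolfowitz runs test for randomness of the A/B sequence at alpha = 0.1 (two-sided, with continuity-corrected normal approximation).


Step 1: Compute median = 25; label A = above, B = below.
Labels in order: BBAAAABBBBABAA  (n_A = 7, n_B = 7)
Step 2: Count runs R = 6.
Step 3: Under H0 (random ordering), E[R] = 2*n_A*n_B/(n_A+n_B) + 1 = 2*7*7/14 + 1 = 8.0000.
        Var[R] = 2*n_A*n_B*(2*n_A*n_B - n_A - n_B) / ((n_A+n_B)^2 * (n_A+n_B-1)) = 8232/2548 = 3.2308.
        SD[R] = 1.7974.
Step 4: Continuity-corrected z = (R + 0.5 - E[R]) / SD[R] = (6 + 0.5 - 8.0000) / 1.7974 = -0.8345.
Step 5: Two-sided p-value via normal approximation = 2*(1 - Phi(|z|)) = 0.403986.
Step 6: alpha = 0.1. fail to reject H0.

R = 6, z = -0.8345, p = 0.403986, fail to reject H0.


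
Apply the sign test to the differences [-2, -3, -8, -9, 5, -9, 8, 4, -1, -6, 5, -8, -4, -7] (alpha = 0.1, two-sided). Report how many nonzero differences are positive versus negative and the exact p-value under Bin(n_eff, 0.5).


Step 1: Discard zero differences. Original n = 14; n_eff = number of nonzero differences = 14.
Nonzero differences (with sign): -2, -3, -8, -9, +5, -9, +8, +4, -1, -6, +5, -8, -4, -7
Step 2: Count signs: positive = 4, negative = 10.
Step 3: Under H0: P(positive) = 0.5, so the number of positives S ~ Bin(14, 0.5).
Step 4: Two-sided exact p-value = sum of Bin(14,0.5) probabilities at or below the observed probability = 0.179565.
Step 5: alpha = 0.1. fail to reject H0.

n_eff = 14, pos = 4, neg = 10, p = 0.179565, fail to reject H0.


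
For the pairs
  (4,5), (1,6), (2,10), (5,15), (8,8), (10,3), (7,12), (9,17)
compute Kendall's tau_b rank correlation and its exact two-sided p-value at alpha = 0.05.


Step 1: Enumerate the 28 unordered pairs (i,j) with i<j and classify each by sign(x_j-x_i) * sign(y_j-y_i).
  (1,2):dx=-3,dy=+1->D; (1,3):dx=-2,dy=+5->D; (1,4):dx=+1,dy=+10->C; (1,5):dx=+4,dy=+3->C
  (1,6):dx=+6,dy=-2->D; (1,7):dx=+3,dy=+7->C; (1,8):dx=+5,dy=+12->C; (2,3):dx=+1,dy=+4->C
  (2,4):dx=+4,dy=+9->C; (2,5):dx=+7,dy=+2->C; (2,6):dx=+9,dy=-3->D; (2,7):dx=+6,dy=+6->C
  (2,8):dx=+8,dy=+11->C; (3,4):dx=+3,dy=+5->C; (3,5):dx=+6,dy=-2->D; (3,6):dx=+8,dy=-7->D
  (3,7):dx=+5,dy=+2->C; (3,8):dx=+7,dy=+7->C; (4,5):dx=+3,dy=-7->D; (4,6):dx=+5,dy=-12->D
  (4,7):dx=+2,dy=-3->D; (4,8):dx=+4,dy=+2->C; (5,6):dx=+2,dy=-5->D; (5,7):dx=-1,dy=+4->D
  (5,8):dx=+1,dy=+9->C; (6,7):dx=-3,dy=+9->D; (6,8):dx=-1,dy=+14->D; (7,8):dx=+2,dy=+5->C
Step 2: C = 15, D = 13, total pairs = 28.
Step 3: tau = (C - D)/(n(n-1)/2) = (15 - 13)/28 = 0.071429.
Step 4: Exact two-sided p-value (enumerate n! = 40320 permutations of y under H0): p = 0.904861.
Step 5: alpha = 0.05. fail to reject H0.

tau_b = 0.0714 (C=15, D=13), p = 0.904861, fail to reject H0.


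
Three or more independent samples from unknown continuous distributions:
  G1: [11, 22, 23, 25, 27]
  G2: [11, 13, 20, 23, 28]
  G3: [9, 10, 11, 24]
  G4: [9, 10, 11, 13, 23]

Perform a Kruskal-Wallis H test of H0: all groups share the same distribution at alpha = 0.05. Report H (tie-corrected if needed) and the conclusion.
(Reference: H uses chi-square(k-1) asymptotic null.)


Step 1: Combine all N = 19 observations and assign midranks.
sorted (value, group, rank): (9,G3,1.5), (9,G4,1.5), (10,G3,3.5), (10,G4,3.5), (11,G1,6.5), (11,G2,6.5), (11,G3,6.5), (11,G4,6.5), (13,G2,9.5), (13,G4,9.5), (20,G2,11), (22,G1,12), (23,G1,14), (23,G2,14), (23,G4,14), (24,G3,16), (25,G1,17), (27,G1,18), (28,G2,19)
Step 2: Sum ranks within each group.
R_1 = 67.5 (n_1 = 5)
R_2 = 60 (n_2 = 5)
R_3 = 27.5 (n_3 = 4)
R_4 = 35 (n_4 = 5)
Step 3: H = 12/(N(N+1)) * sum(R_i^2/n_i) - 3(N+1)
     = 12/(19*20) * (67.5^2/5 + 60^2/5 + 27.5^2/4 + 35^2/5) - 3*20
     = 0.031579 * 2065.31 - 60
     = 5.220395.
Step 4: Ties present; correction factor C = 1 - 102/(19^3 - 19) = 0.985088. Corrected H = 5.220395 / 0.985088 = 5.299421.
Step 5: Under H0, H ~ chi^2(3); p-value = 0.151140.
Step 6: alpha = 0.05. fail to reject H0.

H = 5.2994, df = 3, p = 0.151140, fail to reject H0.


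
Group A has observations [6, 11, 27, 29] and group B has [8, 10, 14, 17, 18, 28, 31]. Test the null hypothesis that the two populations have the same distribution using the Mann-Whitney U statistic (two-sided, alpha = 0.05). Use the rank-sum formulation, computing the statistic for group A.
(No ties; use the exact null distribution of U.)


Step 1: Combine and sort all 11 observations; assign midranks.
sorted (value, group): (6,X), (8,Y), (10,Y), (11,X), (14,Y), (17,Y), (18,Y), (27,X), (28,Y), (29,X), (31,Y)
ranks: 6->1, 8->2, 10->3, 11->4, 14->5, 17->6, 18->7, 27->8, 28->9, 29->10, 31->11
Step 2: Rank sum for X: R1 = 1 + 4 + 8 + 10 = 23.
Step 3: U_X = R1 - n1(n1+1)/2 = 23 - 4*5/2 = 23 - 10 = 13.
       U_Y = n1*n2 - U_X = 28 - 13 = 15.
Step 4: No ties, so the exact null distribution of U (based on enumerating the C(11,4) = 330 equally likely rank assignments) gives the two-sided p-value.
Step 5: p-value = 0.927273; compare to alpha = 0.05. fail to reject H0.

U_X = 13, p = 0.927273, fail to reject H0 at alpha = 0.05.


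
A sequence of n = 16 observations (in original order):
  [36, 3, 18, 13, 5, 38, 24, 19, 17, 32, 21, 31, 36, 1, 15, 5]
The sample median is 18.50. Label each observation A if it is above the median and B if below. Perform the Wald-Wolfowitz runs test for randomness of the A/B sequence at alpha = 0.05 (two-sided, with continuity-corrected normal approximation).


Step 1: Compute median = 18.50; label A = above, B = below.
Labels in order: ABBBBAAABAAAABBB  (n_A = 8, n_B = 8)
Step 2: Count runs R = 6.
Step 3: Under H0 (random ordering), E[R] = 2*n_A*n_B/(n_A+n_B) + 1 = 2*8*8/16 + 1 = 9.0000.
        Var[R] = 2*n_A*n_B*(2*n_A*n_B - n_A - n_B) / ((n_A+n_B)^2 * (n_A+n_B-1)) = 14336/3840 = 3.7333.
        SD[R] = 1.9322.
Step 4: Continuity-corrected z = (R + 0.5 - E[R]) / SD[R] = (6 + 0.5 - 9.0000) / 1.9322 = -1.2939.
Step 5: Two-sided p-value via normal approximation = 2*(1 - Phi(|z|)) = 0.195709.
Step 6: alpha = 0.05. fail to reject H0.

R = 6, z = -1.2939, p = 0.195709, fail to reject H0.


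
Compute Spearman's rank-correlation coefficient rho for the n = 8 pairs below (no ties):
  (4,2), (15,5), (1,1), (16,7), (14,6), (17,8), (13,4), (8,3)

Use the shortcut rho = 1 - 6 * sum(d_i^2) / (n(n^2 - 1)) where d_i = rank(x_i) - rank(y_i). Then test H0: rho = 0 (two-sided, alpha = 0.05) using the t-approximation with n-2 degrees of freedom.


Step 1: Rank x and y separately (midranks; no ties here).
rank(x): 4->2, 15->6, 1->1, 16->7, 14->5, 17->8, 13->4, 8->3
rank(y): 2->2, 5->5, 1->1, 7->7, 6->6, 8->8, 4->4, 3->3
Step 2: d_i = R_x(i) - R_y(i); compute d_i^2.
  (2-2)^2=0, (6-5)^2=1, (1-1)^2=0, (7-7)^2=0, (5-6)^2=1, (8-8)^2=0, (4-4)^2=0, (3-3)^2=0
sum(d^2) = 2.
Step 3: rho = 1 - 6*2 / (8*(8^2 - 1)) = 1 - 12/504 = 0.976190.
Step 4: Under H0, t = rho * sqrt((n-2)/(1-rho^2)) = 11.0235 ~ t(6).
Step 5: Two-sided p-value from the t-distribution with 6 df = 0.000033.
Step 6: alpha = 0.05. reject H0.

rho = 0.9762, p = 0.000033, reject H0 at alpha = 0.05.


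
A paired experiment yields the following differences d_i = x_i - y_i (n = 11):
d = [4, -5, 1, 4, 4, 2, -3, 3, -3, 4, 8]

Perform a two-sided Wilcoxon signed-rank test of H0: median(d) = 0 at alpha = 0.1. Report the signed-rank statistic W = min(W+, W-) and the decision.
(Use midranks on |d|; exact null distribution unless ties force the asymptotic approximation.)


Step 1: Drop any zero differences (none here) and take |d_i|.
|d| = [4, 5, 1, 4, 4, 2, 3, 3, 3, 4, 8]
Step 2: Midrank |d_i| (ties get averaged ranks).
ranks: |4|->7.5, |5|->10, |1|->1, |4|->7.5, |4|->7.5, |2|->2, |3|->4, |3|->4, |3|->4, |4|->7.5, |8|->11
Step 3: Attach original signs; sum ranks with positive sign and with negative sign.
W+ = 7.5 + 1 + 7.5 + 7.5 + 2 + 4 + 7.5 + 11 = 48
W- = 10 + 4 + 4 = 18
(Check: W+ + W- = 66 should equal n(n+1)/2 = 66.)
Step 4: Test statistic W = min(W+, W-) = 18.
Step 5: Ties in |d|, so use the tie-corrected normal approximation.
        E[W] = n(n+1)/4 = 11*12/4 = 33.
        Tie groups: |d|=3 (t=3), |d|=4 (t=4); sum(t^3 - t) = 84.
        Var[W] = n(n+1)(2n+1)/24 - sum(t^3-t)/48 = 3036/24 - 84/48 = 124.75.
        z = (W - E[W]) / sqrt(Var[W]) = (18 - 33) / 11.1692 = -1.3430.
        Two-sided p = 2*Phi(z) = 0.179277.
Step 6: alpha = 0.1. fail to reject H0.

W+ = 48, W- = 18, W = min = 18, p = 0.179277, fail to reject H0.


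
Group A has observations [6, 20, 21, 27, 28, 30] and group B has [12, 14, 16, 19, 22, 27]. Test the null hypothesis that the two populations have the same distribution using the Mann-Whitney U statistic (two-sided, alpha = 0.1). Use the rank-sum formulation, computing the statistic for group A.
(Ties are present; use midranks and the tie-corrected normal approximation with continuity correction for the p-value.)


Step 1: Combine and sort all 12 observations; assign midranks.
sorted (value, group): (6,X), (12,Y), (14,Y), (16,Y), (19,Y), (20,X), (21,X), (22,Y), (27,X), (27,Y), (28,X), (30,X)
ranks: 6->1, 12->2, 14->3, 16->4, 19->5, 20->6, 21->7, 22->8, 27->9.5, 27->9.5, 28->11, 30->12
Step 2: Rank sum for X: R1 = 1 + 6 + 7 + 9.5 + 11 + 12 = 46.5.
Step 3: U_X = R1 - n1(n1+1)/2 = 46.5 - 6*7/2 = 46.5 - 21 = 25.5.
       U_Y = n1*n2 - U_X = 36 - 25.5 = 10.5.
Step 4: Ties are present, so use the tie-corrected normal approximation (with continuity correction) for the p-value.
Step 5: p-value = 0.261496; compare to alpha = 0.1. fail to reject H0.

U_X = 25.5, p = 0.261496, fail to reject H0 at alpha = 0.1.


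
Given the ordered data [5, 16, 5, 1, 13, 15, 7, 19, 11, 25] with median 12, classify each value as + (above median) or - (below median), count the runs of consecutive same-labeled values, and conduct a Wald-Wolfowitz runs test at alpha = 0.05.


Step 1: Compute median = 12; label A = above, B = below.
Labels in order: BABBAABABA  (n_A = 5, n_B = 5)
Step 2: Count runs R = 8.
Step 3: Under H0 (random ordering), E[R] = 2*n_A*n_B/(n_A+n_B) + 1 = 2*5*5/10 + 1 = 6.0000.
        Var[R] = 2*n_A*n_B*(2*n_A*n_B - n_A - n_B) / ((n_A+n_B)^2 * (n_A+n_B-1)) = 2000/900 = 2.2222.
        SD[R] = 1.4907.
Step 4: Continuity-corrected z = (R - 0.5 - E[R]) / SD[R] = (8 - 0.5 - 6.0000) / 1.4907 = 1.0062.
Step 5: Two-sided p-value via normal approximation = 2*(1 - Phi(|z|)) = 0.314305.
Step 6: alpha = 0.05. fail to reject H0.

R = 8, z = 1.0062, p = 0.314305, fail to reject H0.


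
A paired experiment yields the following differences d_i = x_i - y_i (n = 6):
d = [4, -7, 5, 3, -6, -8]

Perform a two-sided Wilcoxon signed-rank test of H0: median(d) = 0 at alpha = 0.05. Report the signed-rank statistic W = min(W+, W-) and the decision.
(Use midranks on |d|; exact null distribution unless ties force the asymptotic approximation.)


Step 1: Drop any zero differences (none here) and take |d_i|.
|d| = [4, 7, 5, 3, 6, 8]
Step 2: Midrank |d_i| (ties get averaged ranks).
ranks: |4|->2, |7|->5, |5|->3, |3|->1, |6|->4, |8|->6
Step 3: Attach original signs; sum ranks with positive sign and with negative sign.
W+ = 2 + 3 + 1 = 6
W- = 5 + 4 + 6 = 15
(Check: W+ + W- = 21 should equal n(n+1)/2 = 21.)
Step 4: Test statistic W = min(W+, W-) = 6.
Step 5: No ties, so the exact null distribution over the 2^6 = 64 sign assignments gives the two-sided p-value = 0.437500.
Step 6: alpha = 0.05. fail to reject H0.

W+ = 6, W- = 15, W = min = 6, p = 0.437500, fail to reject H0.


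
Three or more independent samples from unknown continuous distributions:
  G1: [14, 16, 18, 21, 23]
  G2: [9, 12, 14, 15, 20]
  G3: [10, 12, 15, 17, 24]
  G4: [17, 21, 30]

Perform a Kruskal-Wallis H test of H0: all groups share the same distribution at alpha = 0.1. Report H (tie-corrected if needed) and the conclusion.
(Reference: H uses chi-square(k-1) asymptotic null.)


Step 1: Combine all N = 18 observations and assign midranks.
sorted (value, group, rank): (9,G2,1), (10,G3,2), (12,G2,3.5), (12,G3,3.5), (14,G1,5.5), (14,G2,5.5), (15,G2,7.5), (15,G3,7.5), (16,G1,9), (17,G3,10.5), (17,G4,10.5), (18,G1,12), (20,G2,13), (21,G1,14.5), (21,G4,14.5), (23,G1,16), (24,G3,17), (30,G4,18)
Step 2: Sum ranks within each group.
R_1 = 57 (n_1 = 5)
R_2 = 30.5 (n_2 = 5)
R_3 = 40.5 (n_3 = 5)
R_4 = 43 (n_4 = 3)
Step 3: H = 12/(N(N+1)) * sum(R_i^2/n_i) - 3(N+1)
     = 12/(18*19) * (57^2/5 + 30.5^2/5 + 40.5^2/5 + 43^2/3) - 3*19
     = 0.035088 * 1780.23 - 57
     = 5.464327.
Step 4: Ties present; correction factor C = 1 - 30/(18^3 - 18) = 0.994840. Corrected H = 5.464327 / 0.994840 = 5.492669.
Step 5: Under H0, H ~ chi^2(3); p-value = 0.139078.
Step 6: alpha = 0.1. fail to reject H0.

H = 5.4927, df = 3, p = 0.139078, fail to reject H0.


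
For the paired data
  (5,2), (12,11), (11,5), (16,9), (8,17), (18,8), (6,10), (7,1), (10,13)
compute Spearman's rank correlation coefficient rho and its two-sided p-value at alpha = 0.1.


Step 1: Rank x and y separately (midranks; no ties here).
rank(x): 5->1, 12->7, 11->6, 16->8, 8->4, 18->9, 6->2, 7->3, 10->5
rank(y): 2->2, 11->7, 5->3, 9->5, 17->9, 8->4, 10->6, 1->1, 13->8
Step 2: d_i = R_x(i) - R_y(i); compute d_i^2.
  (1-2)^2=1, (7-7)^2=0, (6-3)^2=9, (8-5)^2=9, (4-9)^2=25, (9-4)^2=25, (2-6)^2=16, (3-1)^2=4, (5-8)^2=9
sum(d^2) = 98.
Step 3: rho = 1 - 6*98 / (9*(9^2 - 1)) = 1 - 588/720 = 0.183333.
Step 4: Under H0, t = rho * sqrt((n-2)/(1-rho^2)) = 0.4934 ~ t(7).
Step 5: Two-sided p-value from the t-distribution with 7 df = 0.636820.
Step 6: alpha = 0.1. fail to reject H0.

rho = 0.1833, p = 0.636820, fail to reject H0 at alpha = 0.1.


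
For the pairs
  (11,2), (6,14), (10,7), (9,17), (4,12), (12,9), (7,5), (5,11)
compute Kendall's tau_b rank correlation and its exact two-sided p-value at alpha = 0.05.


Step 1: Enumerate the 28 unordered pairs (i,j) with i<j and classify each by sign(x_j-x_i) * sign(y_j-y_i).
  (1,2):dx=-5,dy=+12->D; (1,3):dx=-1,dy=+5->D; (1,4):dx=-2,dy=+15->D; (1,5):dx=-7,dy=+10->D
  (1,6):dx=+1,dy=+7->C; (1,7):dx=-4,dy=+3->D; (1,8):dx=-6,dy=+9->D; (2,3):dx=+4,dy=-7->D
  (2,4):dx=+3,dy=+3->C; (2,5):dx=-2,dy=-2->C; (2,6):dx=+6,dy=-5->D; (2,7):dx=+1,dy=-9->D
  (2,8):dx=-1,dy=-3->C; (3,4):dx=-1,dy=+10->D; (3,5):dx=-6,dy=+5->D; (3,6):dx=+2,dy=+2->C
  (3,7):dx=-3,dy=-2->C; (3,8):dx=-5,dy=+4->D; (4,5):dx=-5,dy=-5->C; (4,6):dx=+3,dy=-8->D
  (4,7):dx=-2,dy=-12->C; (4,8):dx=-4,dy=-6->C; (5,6):dx=+8,dy=-3->D; (5,7):dx=+3,dy=-7->D
  (5,8):dx=+1,dy=-1->D; (6,7):dx=-5,dy=-4->C; (6,8):dx=-7,dy=+2->D; (7,8):dx=-2,dy=+6->D
Step 2: C = 10, D = 18, total pairs = 28.
Step 3: tau = (C - D)/(n(n-1)/2) = (10 - 18)/28 = -0.285714.
Step 4: Exact two-sided p-value (enumerate n! = 40320 permutations of y under H0): p = 0.398760.
Step 5: alpha = 0.05. fail to reject H0.

tau_b = -0.2857 (C=10, D=18), p = 0.398760, fail to reject H0.


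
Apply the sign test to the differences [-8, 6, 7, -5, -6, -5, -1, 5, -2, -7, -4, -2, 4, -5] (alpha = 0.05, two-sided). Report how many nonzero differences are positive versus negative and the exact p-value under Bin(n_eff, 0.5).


Step 1: Discard zero differences. Original n = 14; n_eff = number of nonzero differences = 14.
Nonzero differences (with sign): -8, +6, +7, -5, -6, -5, -1, +5, -2, -7, -4, -2, +4, -5
Step 2: Count signs: positive = 4, negative = 10.
Step 3: Under H0: P(positive) = 0.5, so the number of positives S ~ Bin(14, 0.5).
Step 4: Two-sided exact p-value = sum of Bin(14,0.5) probabilities at or below the observed probability = 0.179565.
Step 5: alpha = 0.05. fail to reject H0.

n_eff = 14, pos = 4, neg = 10, p = 0.179565, fail to reject H0.


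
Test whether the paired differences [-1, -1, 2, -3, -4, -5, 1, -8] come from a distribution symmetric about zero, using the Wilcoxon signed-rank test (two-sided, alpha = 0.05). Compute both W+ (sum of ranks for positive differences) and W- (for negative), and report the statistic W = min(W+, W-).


Step 1: Drop any zero differences (none here) and take |d_i|.
|d| = [1, 1, 2, 3, 4, 5, 1, 8]
Step 2: Midrank |d_i| (ties get averaged ranks).
ranks: |1|->2, |1|->2, |2|->4, |3|->5, |4|->6, |5|->7, |1|->2, |8|->8
Step 3: Attach original signs; sum ranks with positive sign and with negative sign.
W+ = 4 + 2 = 6
W- = 2 + 2 + 5 + 6 + 7 + 8 = 30
(Check: W+ + W- = 36 should equal n(n+1)/2 = 36.)
Step 4: Test statistic W = min(W+, W-) = 6.
Step 5: Ties in |d|, so use the tie-corrected normal approximation.
        E[W] = n(n+1)/4 = 8*9/4 = 18.
        Tie groups: |d|=1 (t=3); sum(t^3 - t) = 24.
        Var[W] = n(n+1)(2n+1)/24 - sum(t^3-t)/48 = 1224/24 - 24/48 = 50.5.
        z = (W - E[W]) / sqrt(Var[W]) = (6 - 18) / 7.1063 = -1.6886.
        Two-sided p = 2*Phi(z) = 0.091290.
Step 6: alpha = 0.05. fail to reject H0.

W+ = 6, W- = 30, W = min = 6, p = 0.091290, fail to reject H0.


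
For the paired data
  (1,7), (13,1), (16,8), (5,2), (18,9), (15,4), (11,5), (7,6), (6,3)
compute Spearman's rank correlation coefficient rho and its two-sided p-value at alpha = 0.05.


Step 1: Rank x and y separately (midranks; no ties here).
rank(x): 1->1, 13->6, 16->8, 5->2, 18->9, 15->7, 11->5, 7->4, 6->3
rank(y): 7->7, 1->1, 8->8, 2->2, 9->9, 4->4, 5->5, 6->6, 3->3
Step 2: d_i = R_x(i) - R_y(i); compute d_i^2.
  (1-7)^2=36, (6-1)^2=25, (8-8)^2=0, (2-2)^2=0, (9-9)^2=0, (7-4)^2=9, (5-5)^2=0, (4-6)^2=4, (3-3)^2=0
sum(d^2) = 74.
Step 3: rho = 1 - 6*74 / (9*(9^2 - 1)) = 1 - 444/720 = 0.383333.
Step 4: Under H0, t = rho * sqrt((n-2)/(1-rho^2)) = 1.0981 ~ t(7).
Step 5: Two-sided p-value from the t-distribution with 7 df = 0.308495.
Step 6: alpha = 0.05. fail to reject H0.

rho = 0.3833, p = 0.308495, fail to reject H0 at alpha = 0.05.


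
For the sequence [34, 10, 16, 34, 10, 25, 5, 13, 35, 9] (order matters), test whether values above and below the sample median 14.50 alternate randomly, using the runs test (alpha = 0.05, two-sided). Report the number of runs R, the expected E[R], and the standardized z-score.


Step 1: Compute median = 14.50; label A = above, B = below.
Labels in order: ABAABABBAB  (n_A = 5, n_B = 5)
Step 2: Count runs R = 8.
Step 3: Under H0 (random ordering), E[R] = 2*n_A*n_B/(n_A+n_B) + 1 = 2*5*5/10 + 1 = 6.0000.
        Var[R] = 2*n_A*n_B*(2*n_A*n_B - n_A - n_B) / ((n_A+n_B)^2 * (n_A+n_B-1)) = 2000/900 = 2.2222.
        SD[R] = 1.4907.
Step 4: Continuity-corrected z = (R - 0.5 - E[R]) / SD[R] = (8 - 0.5 - 6.0000) / 1.4907 = 1.0062.
Step 5: Two-sided p-value via normal approximation = 2*(1 - Phi(|z|)) = 0.314305.
Step 6: alpha = 0.05. fail to reject H0.

R = 8, z = 1.0062, p = 0.314305, fail to reject H0.


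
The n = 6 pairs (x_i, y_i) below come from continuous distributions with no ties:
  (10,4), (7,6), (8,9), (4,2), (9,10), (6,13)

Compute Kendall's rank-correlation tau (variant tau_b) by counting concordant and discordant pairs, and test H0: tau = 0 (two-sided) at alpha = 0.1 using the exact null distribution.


Step 1: Enumerate the 15 unordered pairs (i,j) with i<j and classify each by sign(x_j-x_i) * sign(y_j-y_i).
  (1,2):dx=-3,dy=+2->D; (1,3):dx=-2,dy=+5->D; (1,4):dx=-6,dy=-2->C; (1,5):dx=-1,dy=+6->D
  (1,6):dx=-4,dy=+9->D; (2,3):dx=+1,dy=+3->C; (2,4):dx=-3,dy=-4->C; (2,5):dx=+2,dy=+4->C
  (2,6):dx=-1,dy=+7->D; (3,4):dx=-4,dy=-7->C; (3,5):dx=+1,dy=+1->C; (3,6):dx=-2,dy=+4->D
  (4,5):dx=+5,dy=+8->C; (4,6):dx=+2,dy=+11->C; (5,6):dx=-3,dy=+3->D
Step 2: C = 8, D = 7, total pairs = 15.
Step 3: tau = (C - D)/(n(n-1)/2) = (8 - 7)/15 = 0.066667.
Step 4: Exact two-sided p-value (enumerate n! = 720 permutations of y under H0): p = 1.000000.
Step 5: alpha = 0.1. fail to reject H0.

tau_b = 0.0667 (C=8, D=7), p = 1.000000, fail to reject H0.


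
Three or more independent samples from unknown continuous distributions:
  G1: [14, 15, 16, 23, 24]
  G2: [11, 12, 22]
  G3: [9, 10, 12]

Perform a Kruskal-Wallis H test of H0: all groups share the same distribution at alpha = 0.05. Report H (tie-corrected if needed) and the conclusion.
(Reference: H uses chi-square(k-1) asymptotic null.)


Step 1: Combine all N = 11 observations and assign midranks.
sorted (value, group, rank): (9,G3,1), (10,G3,2), (11,G2,3), (12,G2,4.5), (12,G3,4.5), (14,G1,6), (15,G1,7), (16,G1,8), (22,G2,9), (23,G1,10), (24,G1,11)
Step 2: Sum ranks within each group.
R_1 = 42 (n_1 = 5)
R_2 = 16.5 (n_2 = 3)
R_3 = 7.5 (n_3 = 3)
Step 3: H = 12/(N(N+1)) * sum(R_i^2/n_i) - 3(N+1)
     = 12/(11*12) * (42^2/5 + 16.5^2/3 + 7.5^2/3) - 3*12
     = 0.090909 * 462.3 - 36
     = 6.027273.
Step 4: Ties present; correction factor C = 1 - 6/(11^3 - 11) = 0.995455. Corrected H = 6.027273 / 0.995455 = 6.054795.
Step 5: Under H0, H ~ chi^2(2); p-value = 0.048442.
Step 6: alpha = 0.05. reject H0.

H = 6.0548, df = 2, p = 0.048442, reject H0.


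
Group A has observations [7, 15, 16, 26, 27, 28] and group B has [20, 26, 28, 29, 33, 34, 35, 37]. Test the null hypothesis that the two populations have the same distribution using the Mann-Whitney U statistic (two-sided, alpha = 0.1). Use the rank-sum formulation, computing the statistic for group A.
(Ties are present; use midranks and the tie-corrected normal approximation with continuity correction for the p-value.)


Step 1: Combine and sort all 14 observations; assign midranks.
sorted (value, group): (7,X), (15,X), (16,X), (20,Y), (26,X), (26,Y), (27,X), (28,X), (28,Y), (29,Y), (33,Y), (34,Y), (35,Y), (37,Y)
ranks: 7->1, 15->2, 16->3, 20->4, 26->5.5, 26->5.5, 27->7, 28->8.5, 28->8.5, 29->10, 33->11, 34->12, 35->13, 37->14
Step 2: Rank sum for X: R1 = 1 + 2 + 3 + 5.5 + 7 + 8.5 = 27.
Step 3: U_X = R1 - n1(n1+1)/2 = 27 - 6*7/2 = 27 - 21 = 6.
       U_Y = n1*n2 - U_X = 48 - 6 = 42.
Step 4: Ties are present, so use the tie-corrected normal approximation (with continuity correction) for the p-value.
Step 5: p-value = 0.023560; compare to alpha = 0.1. reject H0.

U_X = 6, p = 0.023560, reject H0 at alpha = 0.1.
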